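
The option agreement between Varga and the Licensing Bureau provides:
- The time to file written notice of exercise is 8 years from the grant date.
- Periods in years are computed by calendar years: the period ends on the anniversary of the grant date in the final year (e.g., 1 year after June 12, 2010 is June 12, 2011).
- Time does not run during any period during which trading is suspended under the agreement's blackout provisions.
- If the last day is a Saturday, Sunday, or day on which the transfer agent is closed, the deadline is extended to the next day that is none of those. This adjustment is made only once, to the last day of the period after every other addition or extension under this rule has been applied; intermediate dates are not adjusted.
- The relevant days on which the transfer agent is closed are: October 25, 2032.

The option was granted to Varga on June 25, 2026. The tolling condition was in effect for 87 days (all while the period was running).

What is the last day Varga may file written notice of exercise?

September 20, 2034

8 years after June 25, 2026 is June 25, 2034.
Tolling adds 87 days: June 25, 2034 + 87 days = September 20, 2034.
September 20, 2034 is a Wednesday and not a day on which the transfer agent is closed, so no extension applies.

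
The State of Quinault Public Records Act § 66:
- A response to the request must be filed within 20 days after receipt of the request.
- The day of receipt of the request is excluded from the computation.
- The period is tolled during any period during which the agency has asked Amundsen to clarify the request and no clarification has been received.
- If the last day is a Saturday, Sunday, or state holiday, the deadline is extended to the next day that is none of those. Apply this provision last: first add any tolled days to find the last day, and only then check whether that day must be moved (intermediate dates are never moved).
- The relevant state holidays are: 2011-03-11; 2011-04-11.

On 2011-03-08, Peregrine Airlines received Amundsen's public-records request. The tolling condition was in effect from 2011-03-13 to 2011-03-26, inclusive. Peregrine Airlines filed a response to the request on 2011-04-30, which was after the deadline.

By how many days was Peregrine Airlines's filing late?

20 days after 2011-03-08 is March 28, 2011.
From March 13, 2011 through March 26, 2011 inclusive is 14 days; tolling adds 14 days: March 28, 2011 + 14 days = April 11, 2011.
April 11, 2011 is a listed holiday. The next qualifying day is April 12, 2011.
The deadline is April 12, 2011; from April 12, 2011 to April 30, 2011 is 18 days.

18 days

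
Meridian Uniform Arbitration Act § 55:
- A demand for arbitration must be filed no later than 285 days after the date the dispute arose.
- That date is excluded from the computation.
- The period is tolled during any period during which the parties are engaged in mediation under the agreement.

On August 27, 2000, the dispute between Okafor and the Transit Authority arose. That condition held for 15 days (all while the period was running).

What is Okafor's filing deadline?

285 days after August 27, 2000 is June 8, 2001.
Tolling adds 15 days: June 8, 2001 + 15 days = June 23, 2001.

June 23, 2001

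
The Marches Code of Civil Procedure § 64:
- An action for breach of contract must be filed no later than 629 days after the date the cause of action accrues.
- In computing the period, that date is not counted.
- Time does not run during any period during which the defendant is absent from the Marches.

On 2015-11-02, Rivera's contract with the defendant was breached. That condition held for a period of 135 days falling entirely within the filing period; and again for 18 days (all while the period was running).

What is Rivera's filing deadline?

December 23, 2017

629 days after 2015-11-02 is July 23, 2017.
Tolling adds 135 days: July 23, 2017 + 135 days = December 5, 2017.
Tolling adds 18 days: December 5, 2017 + 18 days = December 23, 2017.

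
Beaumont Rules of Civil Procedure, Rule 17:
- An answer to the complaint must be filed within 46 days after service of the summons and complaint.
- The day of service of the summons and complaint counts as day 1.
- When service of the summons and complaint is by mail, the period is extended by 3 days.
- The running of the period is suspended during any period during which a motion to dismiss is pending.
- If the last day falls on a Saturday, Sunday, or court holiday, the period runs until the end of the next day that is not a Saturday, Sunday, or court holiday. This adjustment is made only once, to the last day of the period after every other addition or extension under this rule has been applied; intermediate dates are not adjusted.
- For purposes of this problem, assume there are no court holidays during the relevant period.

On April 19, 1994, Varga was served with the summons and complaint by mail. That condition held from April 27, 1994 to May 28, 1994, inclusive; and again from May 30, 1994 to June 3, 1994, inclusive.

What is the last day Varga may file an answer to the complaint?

Counting April 19, 1994 as day 1, day 46 is June 3, 1994.
Service was by mail, adding 3 days: June 3, 1994 + 3 days = June 6, 1994.
From April 27, 1994 through May 28, 1994 inclusive is 32 days; tolling adds 32 days: June 6, 1994 + 32 days = July 8, 1994.
From May 30, 1994 through June 3, 1994 inclusive is 5 days; tolling adds 5 days: July 8, 1994 + 5 days = July 13, 1994.
July 13, 1994 is a Wednesday and not a court holiday, so no extension applies.

July 13, 1994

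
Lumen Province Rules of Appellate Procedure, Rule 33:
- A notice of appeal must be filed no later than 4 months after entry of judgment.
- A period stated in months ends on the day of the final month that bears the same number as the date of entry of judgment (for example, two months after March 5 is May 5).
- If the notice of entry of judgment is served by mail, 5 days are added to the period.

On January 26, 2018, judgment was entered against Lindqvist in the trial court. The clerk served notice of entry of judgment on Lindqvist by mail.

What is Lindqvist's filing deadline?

4 months after January 26, 2018 is May 26, 2018.
Service was by mail, adding 5 days: May 26, 2018 + 5 days = May 31, 2018.

May 31, 2018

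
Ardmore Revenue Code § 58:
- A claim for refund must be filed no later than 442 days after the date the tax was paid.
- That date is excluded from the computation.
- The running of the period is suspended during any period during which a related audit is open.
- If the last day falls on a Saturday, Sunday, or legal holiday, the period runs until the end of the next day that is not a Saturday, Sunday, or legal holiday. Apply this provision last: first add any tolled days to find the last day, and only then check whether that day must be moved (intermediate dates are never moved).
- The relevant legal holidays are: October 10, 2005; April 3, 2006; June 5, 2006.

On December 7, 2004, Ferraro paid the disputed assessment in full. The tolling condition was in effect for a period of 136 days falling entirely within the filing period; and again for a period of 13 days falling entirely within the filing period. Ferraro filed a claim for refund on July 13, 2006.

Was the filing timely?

442 days after December 7, 2004 is February 22, 2006.
Tolling adds 136 days: February 22, 2006 + 136 days = July 8, 2006.
Tolling adds 13 days: July 8, 2006 + 13 days = July 21, 2006.
July 21, 2006 is a Friday and not a legal holiday, so no extension applies.
The deadline is July 21, 2006; the filing on July 13, 2006 is on or before that date.

Yes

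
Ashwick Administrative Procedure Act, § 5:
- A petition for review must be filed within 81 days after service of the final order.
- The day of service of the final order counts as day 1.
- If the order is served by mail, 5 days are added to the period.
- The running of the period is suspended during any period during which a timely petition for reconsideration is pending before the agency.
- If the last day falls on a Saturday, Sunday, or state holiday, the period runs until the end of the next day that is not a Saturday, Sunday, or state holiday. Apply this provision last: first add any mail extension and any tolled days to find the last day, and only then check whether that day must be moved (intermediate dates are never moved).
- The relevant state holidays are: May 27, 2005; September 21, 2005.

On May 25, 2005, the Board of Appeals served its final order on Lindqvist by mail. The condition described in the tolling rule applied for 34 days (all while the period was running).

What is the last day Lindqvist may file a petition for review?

Counting May 25, 2005 as day 1, day 81 is August 13, 2005.
Service was by mail, adding 5 days: August 13, 2005 + 5 days = August 18, 2005.
Tolling adds 34 days: August 18, 2005 + 34 days = September 21, 2005.
September 21, 2005 is a listed holiday. The next qualifying day is September 22, 2005.

September 22, 2005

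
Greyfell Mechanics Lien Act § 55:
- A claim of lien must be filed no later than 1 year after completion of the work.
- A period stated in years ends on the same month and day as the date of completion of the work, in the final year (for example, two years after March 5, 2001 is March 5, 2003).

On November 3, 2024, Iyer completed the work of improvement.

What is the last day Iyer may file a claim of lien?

November 3, 2025

1 year after November 3, 2024 is November 3, 2025.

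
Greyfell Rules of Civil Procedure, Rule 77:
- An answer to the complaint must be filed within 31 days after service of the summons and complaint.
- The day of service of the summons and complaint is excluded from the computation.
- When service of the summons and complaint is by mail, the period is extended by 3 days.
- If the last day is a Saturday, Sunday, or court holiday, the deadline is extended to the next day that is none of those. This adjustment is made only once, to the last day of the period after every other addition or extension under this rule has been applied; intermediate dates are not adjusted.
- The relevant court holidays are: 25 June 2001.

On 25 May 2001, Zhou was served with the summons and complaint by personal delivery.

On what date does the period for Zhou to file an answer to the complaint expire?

June 26, 2001

31 days after 25 May 2001 is June 25, 2001.
Service was not by mail, so no mail extension applies.
June 25, 2001 is a listed holiday. The next qualifying day is June 26, 2001.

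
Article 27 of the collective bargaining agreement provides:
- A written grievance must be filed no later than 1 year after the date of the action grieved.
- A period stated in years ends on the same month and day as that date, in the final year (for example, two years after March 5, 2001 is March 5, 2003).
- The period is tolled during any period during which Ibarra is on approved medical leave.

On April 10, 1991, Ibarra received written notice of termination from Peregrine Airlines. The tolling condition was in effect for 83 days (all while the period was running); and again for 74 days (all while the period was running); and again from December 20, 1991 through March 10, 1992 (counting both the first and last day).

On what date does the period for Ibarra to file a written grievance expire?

December 5, 1992

1 year after April 10, 1991 is April 10, 1992.
Tolling adds 83 days: April 10, 1992 + 83 days = July 2, 1992.
Tolling adds 74 days: July 2, 1992 + 74 days = September 14, 1992.
From December 20, 1991 through March 10, 1992 inclusive is 82 days; tolling adds 82 days: September 14, 1992 + 82 days = December 5, 1992.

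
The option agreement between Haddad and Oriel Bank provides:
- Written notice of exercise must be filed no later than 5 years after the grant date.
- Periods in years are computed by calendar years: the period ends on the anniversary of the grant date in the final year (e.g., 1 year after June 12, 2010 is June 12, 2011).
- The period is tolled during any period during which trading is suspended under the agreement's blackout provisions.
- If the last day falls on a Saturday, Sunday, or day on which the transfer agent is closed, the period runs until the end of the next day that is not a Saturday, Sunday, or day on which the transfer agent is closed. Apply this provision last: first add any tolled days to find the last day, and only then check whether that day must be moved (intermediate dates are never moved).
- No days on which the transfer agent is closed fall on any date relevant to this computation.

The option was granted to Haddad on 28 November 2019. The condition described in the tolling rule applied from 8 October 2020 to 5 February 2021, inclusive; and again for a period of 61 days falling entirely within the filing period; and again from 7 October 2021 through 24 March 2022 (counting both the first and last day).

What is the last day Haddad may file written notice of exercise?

November 14, 2025

5 years after 28 November 2019 is November 28, 2024.
From October 8, 2020 through February 5, 2021 inclusive is 121 days; tolling adds 121 days: November 28, 2024 + 121 days = March 29, 2025.
Tolling adds 61 days: March 29, 2025 + 61 days = May 29, 2025.
From October 7, 2021 through March 24, 2022 inclusive is 169 days; tolling adds 169 days: May 29, 2025 + 169 days = November 14, 2025.
November 14, 2025 is a Friday and not a day on which the transfer agent is closed, so no extension applies.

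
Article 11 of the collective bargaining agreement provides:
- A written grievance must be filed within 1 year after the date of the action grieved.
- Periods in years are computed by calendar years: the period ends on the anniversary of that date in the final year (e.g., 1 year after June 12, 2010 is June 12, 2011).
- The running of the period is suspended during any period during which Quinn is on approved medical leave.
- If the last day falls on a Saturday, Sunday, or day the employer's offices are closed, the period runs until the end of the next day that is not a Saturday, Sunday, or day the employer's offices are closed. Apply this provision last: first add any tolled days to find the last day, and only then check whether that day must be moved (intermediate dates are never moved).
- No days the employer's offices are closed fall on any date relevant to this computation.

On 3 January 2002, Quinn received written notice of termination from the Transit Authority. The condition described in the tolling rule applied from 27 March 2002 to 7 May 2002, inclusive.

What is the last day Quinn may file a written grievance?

1 year after 3 January 2002 is January 3, 2003.
From March 27, 2002 through May 7, 2002 inclusive is 42 days; tolling adds 42 days: January 3, 2003 + 42 days = February 14, 2003.
February 14, 2003 is a Friday and not a day the employer's offices are closed, so no extension applies.

February 14, 2003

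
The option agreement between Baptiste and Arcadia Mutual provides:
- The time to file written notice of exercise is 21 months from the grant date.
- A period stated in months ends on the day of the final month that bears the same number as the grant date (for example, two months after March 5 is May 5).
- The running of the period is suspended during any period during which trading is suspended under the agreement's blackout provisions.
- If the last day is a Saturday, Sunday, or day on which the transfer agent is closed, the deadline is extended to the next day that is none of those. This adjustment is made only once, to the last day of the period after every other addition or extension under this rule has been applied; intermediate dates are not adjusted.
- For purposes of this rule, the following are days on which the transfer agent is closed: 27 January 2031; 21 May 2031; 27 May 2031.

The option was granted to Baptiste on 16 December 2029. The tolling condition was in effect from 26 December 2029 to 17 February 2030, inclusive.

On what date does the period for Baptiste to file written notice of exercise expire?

November 10, 2031

21 months after 16 December 2029 is September 16, 2031.
From December 26, 2029 through February 17, 2030 inclusive is 54 days; tolling adds 54 days: September 16, 2031 + 54 days = November 9, 2031.
November 9, 2031 is Sunday. The next qualifying day is November 10, 2031.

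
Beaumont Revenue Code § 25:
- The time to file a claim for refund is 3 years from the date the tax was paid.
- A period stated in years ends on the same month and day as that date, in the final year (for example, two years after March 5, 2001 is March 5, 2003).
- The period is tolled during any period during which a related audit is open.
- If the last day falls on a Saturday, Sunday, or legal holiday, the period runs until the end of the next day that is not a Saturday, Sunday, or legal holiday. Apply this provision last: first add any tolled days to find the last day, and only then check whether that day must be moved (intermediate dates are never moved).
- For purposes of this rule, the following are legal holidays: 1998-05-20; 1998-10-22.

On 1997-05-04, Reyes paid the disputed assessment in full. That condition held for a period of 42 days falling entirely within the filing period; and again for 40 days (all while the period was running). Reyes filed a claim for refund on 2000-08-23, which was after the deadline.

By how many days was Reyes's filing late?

29 days

3 years after 1997-05-04 is May 4, 2000.
Tolling adds 42 days: May 4, 2000 + 42 days = June 15, 2000.
Tolling adds 40 days: June 15, 2000 + 40 days = July 25, 2000.
July 25, 2000 is a Tuesday and not a legal holiday, so no extension applies.
The deadline is July 25, 2000; from July 25, 2000 to August 23, 2000 is 29 days.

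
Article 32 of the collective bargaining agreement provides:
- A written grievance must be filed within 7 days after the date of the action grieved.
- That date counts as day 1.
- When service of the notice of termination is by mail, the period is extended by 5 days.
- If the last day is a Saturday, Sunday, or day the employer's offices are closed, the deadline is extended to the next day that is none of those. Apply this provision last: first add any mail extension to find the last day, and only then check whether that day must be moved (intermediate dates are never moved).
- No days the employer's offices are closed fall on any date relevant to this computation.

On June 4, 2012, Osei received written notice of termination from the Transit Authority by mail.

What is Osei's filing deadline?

Counting June 4, 2012 as day 1, day 7 is June 10, 2012.
Service was by mail, adding 5 days: June 10, 2012 + 5 days = June 15, 2012.
June 15, 2012 is a Friday and not a day the employer's offices are closed, so no extension applies.

June 15, 2012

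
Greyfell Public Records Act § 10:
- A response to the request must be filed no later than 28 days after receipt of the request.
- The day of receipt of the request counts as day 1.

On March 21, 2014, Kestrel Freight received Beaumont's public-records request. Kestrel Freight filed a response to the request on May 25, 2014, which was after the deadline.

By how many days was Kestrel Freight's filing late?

38 days

Counting March 21, 2014 as day 1, day 28 is April 17, 2014.
The deadline is April 17, 2014; from April 17, 2014 to May 25, 2014 is 38 days.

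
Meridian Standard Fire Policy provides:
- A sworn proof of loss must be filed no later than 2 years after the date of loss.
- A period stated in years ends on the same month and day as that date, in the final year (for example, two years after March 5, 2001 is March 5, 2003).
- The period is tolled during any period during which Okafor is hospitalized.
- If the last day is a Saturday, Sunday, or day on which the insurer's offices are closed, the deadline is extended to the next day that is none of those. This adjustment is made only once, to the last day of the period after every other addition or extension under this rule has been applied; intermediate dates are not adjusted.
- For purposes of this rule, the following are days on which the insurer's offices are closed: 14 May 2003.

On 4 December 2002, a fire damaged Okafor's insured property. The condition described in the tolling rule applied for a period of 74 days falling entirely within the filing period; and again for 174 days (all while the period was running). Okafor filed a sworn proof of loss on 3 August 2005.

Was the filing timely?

2 years after 4 December 2002 is December 4, 2004.
Tolling adds 74 days: December 4, 2004 + 74 days = February 16, 2005.
Tolling adds 174 days: February 16, 2005 + 174 days = August 9, 2005.
August 9, 2005 is a Tuesday and not a day on which the insurer's offices are closed, so no extension applies.
The deadline is August 9, 2005; the filing on August 3, 2005 is on or before that date.

Yes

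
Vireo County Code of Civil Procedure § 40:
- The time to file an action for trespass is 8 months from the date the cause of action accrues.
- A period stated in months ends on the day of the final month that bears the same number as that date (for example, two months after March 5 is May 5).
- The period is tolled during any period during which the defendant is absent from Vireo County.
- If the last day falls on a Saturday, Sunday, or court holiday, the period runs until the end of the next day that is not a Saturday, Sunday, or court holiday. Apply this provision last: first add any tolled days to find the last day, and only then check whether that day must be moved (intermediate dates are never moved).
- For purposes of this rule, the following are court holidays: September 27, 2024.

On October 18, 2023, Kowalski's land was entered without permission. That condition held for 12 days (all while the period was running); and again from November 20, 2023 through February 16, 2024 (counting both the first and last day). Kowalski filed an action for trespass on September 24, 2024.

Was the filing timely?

8 months after October 18, 2023 is June 18, 2024.
Tolling adds 12 days: June 18, 2024 + 12 days = June 30, 2024.
From November 20, 2023 through February 16, 2024 inclusive is 89 days; tolling adds 89 days: June 30, 2024 + 89 days = September 27, 2024.
September 27, 2024 is a listed holiday; September 28, 2024 is Saturday; September 29, 2024 is Sunday. The next qualifying day is September 30, 2024.
The deadline is September 30, 2024; the filing on September 24, 2024 is on or before that date.

Yes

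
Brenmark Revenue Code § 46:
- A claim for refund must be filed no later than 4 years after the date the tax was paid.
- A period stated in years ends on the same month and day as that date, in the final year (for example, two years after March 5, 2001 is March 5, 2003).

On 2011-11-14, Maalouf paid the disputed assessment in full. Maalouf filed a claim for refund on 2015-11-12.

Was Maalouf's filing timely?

4 years after 2011-11-14 is November 14, 2015.
The deadline is November 14, 2015; the filing on November 12, 2015 is on or before that date.

Yes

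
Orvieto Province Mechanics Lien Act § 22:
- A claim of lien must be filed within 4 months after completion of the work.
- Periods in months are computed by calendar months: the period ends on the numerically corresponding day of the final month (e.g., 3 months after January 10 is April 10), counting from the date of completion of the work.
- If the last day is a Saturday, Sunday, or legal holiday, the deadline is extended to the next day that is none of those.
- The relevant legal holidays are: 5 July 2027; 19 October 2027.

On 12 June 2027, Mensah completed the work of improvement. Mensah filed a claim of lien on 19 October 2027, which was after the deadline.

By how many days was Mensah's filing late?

7 days

4 months after 12 June 2027 is October 12, 2027.
October 12, 2027 is a Tuesday and not a legal holiday, so no extension applies.
The deadline is October 12, 2027; from October 12, 2027 to October 19, 2027 is 7 days.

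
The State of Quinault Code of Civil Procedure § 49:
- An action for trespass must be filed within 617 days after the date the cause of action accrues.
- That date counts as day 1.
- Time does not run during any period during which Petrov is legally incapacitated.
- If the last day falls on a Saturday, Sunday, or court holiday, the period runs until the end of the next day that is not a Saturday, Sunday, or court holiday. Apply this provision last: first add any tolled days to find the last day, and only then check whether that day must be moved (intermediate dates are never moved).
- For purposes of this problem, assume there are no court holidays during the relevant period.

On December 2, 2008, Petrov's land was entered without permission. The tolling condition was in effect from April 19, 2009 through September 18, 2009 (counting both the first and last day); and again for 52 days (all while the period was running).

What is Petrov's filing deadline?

March 3, 2011

Counting December 2, 2008 as day 1, day 617 is August 10, 2010.
From April 19, 2009 through September 18, 2009 inclusive is 153 days; tolling adds 153 days: August 10, 2010 + 153 days = January 10, 2011.
Tolling adds 52 days: January 10, 2011 + 52 days = March 3, 2011.
March 3, 2011 is a Thursday and not a court holiday, so no extension applies.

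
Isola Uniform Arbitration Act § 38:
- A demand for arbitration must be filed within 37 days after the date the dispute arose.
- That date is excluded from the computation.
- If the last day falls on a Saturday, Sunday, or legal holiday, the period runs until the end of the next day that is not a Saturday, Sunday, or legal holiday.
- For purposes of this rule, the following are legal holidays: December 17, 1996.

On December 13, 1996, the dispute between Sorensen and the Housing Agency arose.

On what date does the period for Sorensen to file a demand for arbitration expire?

January 20, 1997

37 days after December 13, 1996 is January 19, 1997.
January 19, 1997 is Sunday. The next qualifying day is January 20, 1997.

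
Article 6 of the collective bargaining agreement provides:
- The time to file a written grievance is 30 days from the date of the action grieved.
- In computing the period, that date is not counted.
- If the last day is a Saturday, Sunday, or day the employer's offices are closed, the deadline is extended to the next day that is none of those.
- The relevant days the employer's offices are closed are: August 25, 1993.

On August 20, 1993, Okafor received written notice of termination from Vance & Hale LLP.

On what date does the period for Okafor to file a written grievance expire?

September 20, 1993

30 days after August 20, 1993 is September 19, 1993.
September 19, 1993 is Sunday. The next qualifying day is September 20, 1993.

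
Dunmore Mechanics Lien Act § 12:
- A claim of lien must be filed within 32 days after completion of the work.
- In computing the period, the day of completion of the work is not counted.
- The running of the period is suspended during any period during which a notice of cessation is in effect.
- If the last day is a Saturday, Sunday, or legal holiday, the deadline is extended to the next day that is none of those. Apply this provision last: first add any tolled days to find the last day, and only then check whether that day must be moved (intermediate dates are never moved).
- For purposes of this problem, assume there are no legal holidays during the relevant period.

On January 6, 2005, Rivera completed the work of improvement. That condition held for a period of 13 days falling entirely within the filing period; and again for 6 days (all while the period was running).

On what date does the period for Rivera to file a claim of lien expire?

32 days after January 6, 2005 is February 7, 2005.
Tolling adds 13 days: February 7, 2005 + 13 days = February 20, 2005.
Tolling adds 6 days: February 20, 2005 + 6 days = February 26, 2005.
February 26, 2005 is Saturday; February 27, 2005 is Sunday. The next qualifying day is February 28, 2005.

February 28, 2005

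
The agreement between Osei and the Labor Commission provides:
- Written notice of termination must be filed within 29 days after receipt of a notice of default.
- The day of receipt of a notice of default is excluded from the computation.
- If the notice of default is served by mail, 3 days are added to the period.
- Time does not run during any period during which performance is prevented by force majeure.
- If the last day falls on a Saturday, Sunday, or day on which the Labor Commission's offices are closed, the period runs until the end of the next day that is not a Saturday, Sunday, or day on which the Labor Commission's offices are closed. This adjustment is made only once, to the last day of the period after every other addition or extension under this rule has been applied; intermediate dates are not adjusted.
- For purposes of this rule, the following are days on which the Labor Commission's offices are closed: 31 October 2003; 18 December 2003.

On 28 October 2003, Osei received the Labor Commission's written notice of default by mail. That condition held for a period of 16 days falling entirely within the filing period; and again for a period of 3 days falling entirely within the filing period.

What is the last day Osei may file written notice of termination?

December 19, 2003

29 days after 28 October 2003 is November 26, 2003.
Service was by mail, adding 3 days: November 26, 2003 + 3 days = November 29, 2003.
Tolling adds 16 days: November 29, 2003 + 16 days = December 15, 2003.
Tolling adds 3 days: December 15, 2003 + 3 days = December 18, 2003.
December 18, 2003 is a listed holiday. The next qualifying day is December 19, 2003.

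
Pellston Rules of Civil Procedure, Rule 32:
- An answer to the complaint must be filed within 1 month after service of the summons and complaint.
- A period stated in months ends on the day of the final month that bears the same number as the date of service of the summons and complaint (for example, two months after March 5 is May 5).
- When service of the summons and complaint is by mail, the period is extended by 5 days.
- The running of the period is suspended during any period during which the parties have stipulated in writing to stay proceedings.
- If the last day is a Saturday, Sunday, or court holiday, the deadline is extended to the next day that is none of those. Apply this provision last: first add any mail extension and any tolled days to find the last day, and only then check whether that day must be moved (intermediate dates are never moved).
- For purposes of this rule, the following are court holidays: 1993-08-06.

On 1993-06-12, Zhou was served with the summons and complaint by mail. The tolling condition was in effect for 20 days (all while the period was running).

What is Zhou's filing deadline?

August 9, 1993

1 month after 1993-06-12 is July 12, 1993.
Service was by mail, adding 5 days: July 12, 1993 + 5 days = July 17, 1993.
Tolling adds 20 days: July 17, 1993 + 20 days = August 6, 1993.
August 6, 1993 is a listed holiday; August 7, 1993 is Saturday; August 8, 1993 is Sunday. The next qualifying day is August 9, 1993.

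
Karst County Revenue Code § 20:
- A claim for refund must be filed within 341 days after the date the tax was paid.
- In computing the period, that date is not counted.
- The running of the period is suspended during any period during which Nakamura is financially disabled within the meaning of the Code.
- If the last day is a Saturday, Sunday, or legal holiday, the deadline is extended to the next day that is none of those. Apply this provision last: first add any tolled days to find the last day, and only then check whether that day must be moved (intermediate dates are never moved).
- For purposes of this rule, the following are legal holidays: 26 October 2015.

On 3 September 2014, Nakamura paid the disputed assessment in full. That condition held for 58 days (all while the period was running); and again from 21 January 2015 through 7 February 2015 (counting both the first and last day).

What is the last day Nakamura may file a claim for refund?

341 days after 3 September 2014 is August 10, 2015.
Tolling adds 58 days: August 10, 2015 + 58 days = October 7, 2015.
From January 21, 2015 through February 7, 2015 inclusive is 18 days; tolling adds 18 days: October 7, 2015 + 18 days = October 25, 2015.
October 25, 2015 is Sunday; October 26, 2015 is a listed holiday. The next qualifying day is October 27, 2015.

October 27, 2015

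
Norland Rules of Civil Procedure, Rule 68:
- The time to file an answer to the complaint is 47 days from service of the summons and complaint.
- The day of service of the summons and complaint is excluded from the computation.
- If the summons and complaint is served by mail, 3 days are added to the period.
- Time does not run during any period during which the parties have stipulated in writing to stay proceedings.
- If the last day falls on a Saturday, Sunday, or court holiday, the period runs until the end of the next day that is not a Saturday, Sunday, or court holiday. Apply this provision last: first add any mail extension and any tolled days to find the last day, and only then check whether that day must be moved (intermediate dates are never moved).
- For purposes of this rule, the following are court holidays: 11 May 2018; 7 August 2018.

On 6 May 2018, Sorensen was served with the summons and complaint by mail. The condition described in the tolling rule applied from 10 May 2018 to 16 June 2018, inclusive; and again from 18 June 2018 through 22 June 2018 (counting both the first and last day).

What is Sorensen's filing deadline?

August 8, 2018

47 days after 6 May 2018 is June 22, 2018.
Service was by mail, adding 3 days: June 22, 2018 + 3 days = June 25, 2018.
From May 10, 2018 through June 16, 2018 inclusive is 38 days; tolling adds 38 days: June 25, 2018 + 38 days = August 2, 2018.
From June 18, 2018 through June 22, 2018 inclusive is 5 days; tolling adds 5 days: August 2, 2018 + 5 days = August 7, 2018.
August 7, 2018 is a listed holiday. The next qualifying day is August 8, 2018.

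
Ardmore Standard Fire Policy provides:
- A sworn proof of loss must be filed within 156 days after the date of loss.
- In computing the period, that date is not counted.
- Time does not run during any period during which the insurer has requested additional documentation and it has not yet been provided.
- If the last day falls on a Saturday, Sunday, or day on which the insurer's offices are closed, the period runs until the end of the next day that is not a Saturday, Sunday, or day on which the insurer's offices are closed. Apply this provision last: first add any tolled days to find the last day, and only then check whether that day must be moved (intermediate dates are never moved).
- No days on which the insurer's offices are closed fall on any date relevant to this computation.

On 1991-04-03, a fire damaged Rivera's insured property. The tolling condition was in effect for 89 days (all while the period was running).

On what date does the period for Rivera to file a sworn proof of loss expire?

156 days after 1991-04-03 is September 6, 1991.
Tolling adds 89 days: September 6, 1991 + 89 days = December 4, 1991.
December 4, 1991 is a Wednesday and not a day on which the insurer's offices are closed, so no extension applies.

December 4, 1991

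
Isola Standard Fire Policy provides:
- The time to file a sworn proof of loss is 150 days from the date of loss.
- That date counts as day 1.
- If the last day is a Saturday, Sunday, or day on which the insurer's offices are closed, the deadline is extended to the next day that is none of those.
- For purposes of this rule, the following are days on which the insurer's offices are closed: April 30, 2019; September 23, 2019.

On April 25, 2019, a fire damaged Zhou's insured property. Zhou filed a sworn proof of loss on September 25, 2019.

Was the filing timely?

No

Counting April 25, 2019 as day 1, day 150 is September 21, 2019.
September 21, 2019 is Saturday; September 22, 2019 is Sunday; September 23, 2019 is a listed holiday. The next qualifying day is September 24, 2019.
The deadline is September 24, 2019; the filing on September 25, 2019 is after that date.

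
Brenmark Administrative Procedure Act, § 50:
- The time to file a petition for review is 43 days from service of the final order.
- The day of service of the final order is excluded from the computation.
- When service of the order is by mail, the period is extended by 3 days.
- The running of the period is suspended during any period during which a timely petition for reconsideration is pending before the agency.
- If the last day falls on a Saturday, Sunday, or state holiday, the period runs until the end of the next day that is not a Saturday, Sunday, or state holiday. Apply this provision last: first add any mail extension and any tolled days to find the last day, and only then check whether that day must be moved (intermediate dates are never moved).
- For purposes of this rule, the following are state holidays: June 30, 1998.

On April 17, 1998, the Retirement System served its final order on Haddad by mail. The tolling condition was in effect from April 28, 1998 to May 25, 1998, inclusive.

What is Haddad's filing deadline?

July 1, 1998

43 days after April 17, 1998 is May 30, 1998.
Service was by mail, adding 3 days: May 30, 1998 + 3 days = June 2, 1998.
From April 28, 1998 through May 25, 1998 inclusive is 28 days; tolling adds 28 days: June 2, 1998 + 28 days = June 30, 1998.
June 30, 1998 is a listed holiday. The next qualifying day is July 1, 1998.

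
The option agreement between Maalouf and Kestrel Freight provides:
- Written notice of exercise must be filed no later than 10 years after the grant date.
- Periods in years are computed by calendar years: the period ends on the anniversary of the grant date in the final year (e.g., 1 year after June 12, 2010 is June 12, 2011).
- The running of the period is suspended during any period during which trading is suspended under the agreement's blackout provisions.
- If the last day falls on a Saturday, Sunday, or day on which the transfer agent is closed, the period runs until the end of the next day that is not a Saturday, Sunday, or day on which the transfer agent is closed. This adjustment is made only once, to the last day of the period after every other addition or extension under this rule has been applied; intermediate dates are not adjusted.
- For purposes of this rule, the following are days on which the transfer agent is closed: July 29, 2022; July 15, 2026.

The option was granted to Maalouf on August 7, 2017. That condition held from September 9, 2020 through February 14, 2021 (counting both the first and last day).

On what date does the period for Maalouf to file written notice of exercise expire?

10 years after August 7, 2017 is August 7, 2027.
From September 9, 2020 through February 14, 2021 inclusive is 159 days; tolling adds 159 days: August 7, 2027 + 159 days = January 13, 2028.
January 13, 2028 is a Thursday and not a day on which the transfer agent is closed, so no extension applies.

January 13, 2028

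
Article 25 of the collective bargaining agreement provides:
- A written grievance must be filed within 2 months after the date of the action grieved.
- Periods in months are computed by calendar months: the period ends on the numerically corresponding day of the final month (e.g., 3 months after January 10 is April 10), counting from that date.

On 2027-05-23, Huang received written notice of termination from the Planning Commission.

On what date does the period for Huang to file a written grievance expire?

July 23, 2027

2 months after 2027-05-23 is July 23, 2027.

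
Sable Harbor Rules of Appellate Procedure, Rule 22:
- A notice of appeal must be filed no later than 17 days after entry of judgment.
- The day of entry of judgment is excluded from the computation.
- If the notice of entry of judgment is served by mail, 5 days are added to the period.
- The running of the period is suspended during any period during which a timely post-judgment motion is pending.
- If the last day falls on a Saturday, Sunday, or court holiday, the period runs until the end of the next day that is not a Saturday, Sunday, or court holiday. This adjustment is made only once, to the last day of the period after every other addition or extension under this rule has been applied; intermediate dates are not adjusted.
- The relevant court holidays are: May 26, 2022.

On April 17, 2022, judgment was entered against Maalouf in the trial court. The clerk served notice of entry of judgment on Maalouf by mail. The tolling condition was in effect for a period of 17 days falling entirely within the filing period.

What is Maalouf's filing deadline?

17 days after April 17, 2022 is May 4, 2022.
Service was by mail, adding 5 days: May 4, 2022 + 5 days = May 9, 2022.
Tolling adds 17 days: May 9, 2022 + 17 days = May 26, 2022.
May 26, 2022 is a listed holiday. The next qualifying day is May 27, 2022.

May 27, 2022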